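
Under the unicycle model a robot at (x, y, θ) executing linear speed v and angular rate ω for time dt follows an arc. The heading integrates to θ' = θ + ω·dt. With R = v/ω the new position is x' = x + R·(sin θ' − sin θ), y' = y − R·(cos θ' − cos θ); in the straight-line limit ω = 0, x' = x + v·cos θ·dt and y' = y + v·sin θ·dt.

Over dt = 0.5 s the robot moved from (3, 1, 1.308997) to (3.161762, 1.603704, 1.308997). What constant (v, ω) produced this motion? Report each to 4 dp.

v = 1.2500, ω = 0.0000

Δθ = 1.308997 − 1.308997 = 0.000000
ω = Δθ/dt = 0.000000/0.5 = 0.0000
ω = 0 → v = (Δx·cos θ + Δy·sin θ)/dt = 1.2500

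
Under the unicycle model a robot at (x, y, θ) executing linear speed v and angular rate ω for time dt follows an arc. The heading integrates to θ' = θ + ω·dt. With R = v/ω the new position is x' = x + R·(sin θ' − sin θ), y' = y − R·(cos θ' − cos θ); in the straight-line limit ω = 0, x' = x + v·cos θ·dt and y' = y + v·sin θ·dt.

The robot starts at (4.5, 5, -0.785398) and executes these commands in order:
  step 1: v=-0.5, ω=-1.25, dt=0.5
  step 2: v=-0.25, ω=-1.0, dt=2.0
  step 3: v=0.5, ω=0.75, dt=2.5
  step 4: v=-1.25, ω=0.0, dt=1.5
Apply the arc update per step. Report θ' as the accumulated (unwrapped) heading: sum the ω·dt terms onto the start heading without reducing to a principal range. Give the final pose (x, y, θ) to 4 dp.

step 1: θ'=-1.4104 (R=0.4000) → pose (4.3880, 5.2190, -1.4104)
step 2: θ'=-3.4104 (R=0.2500) → pose (4.7012, 5.4999, -3.4104)
step 3: θ'=-1.5354 (R=0.6667) → pose (3.8579, 4.8336, -1.5354)
step 4: θ'=-1.5354 (straight) → pose (3.7915, 6.7074, -1.5354)

(3.7915, 6.7074, -1.5354)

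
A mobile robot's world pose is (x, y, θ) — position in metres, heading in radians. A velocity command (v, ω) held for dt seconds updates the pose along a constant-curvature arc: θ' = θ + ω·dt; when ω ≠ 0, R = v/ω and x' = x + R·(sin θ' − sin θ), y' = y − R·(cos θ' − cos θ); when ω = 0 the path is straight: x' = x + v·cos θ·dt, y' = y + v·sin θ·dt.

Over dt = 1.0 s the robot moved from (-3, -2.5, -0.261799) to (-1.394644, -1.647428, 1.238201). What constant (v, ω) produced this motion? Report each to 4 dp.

Δθ = 1.238201 − -0.261799 = 1.500000
ω = Δθ/dt = 1.500000/1.0 = 1.5000
R = Δx/(sin θ' − sin θ) = 1.3333
v = R·ω = 1.3333·1.5000 = 2.0000

v = 2.0000, ω = 1.5000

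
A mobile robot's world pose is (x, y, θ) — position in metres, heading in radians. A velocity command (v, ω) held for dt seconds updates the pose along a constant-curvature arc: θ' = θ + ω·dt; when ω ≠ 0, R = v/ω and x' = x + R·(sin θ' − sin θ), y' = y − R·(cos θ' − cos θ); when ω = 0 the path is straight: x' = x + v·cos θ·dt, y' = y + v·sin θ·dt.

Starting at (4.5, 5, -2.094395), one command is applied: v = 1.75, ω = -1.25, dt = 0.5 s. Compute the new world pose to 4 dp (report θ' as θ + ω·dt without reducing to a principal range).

(3.8612, 4.4229, -2.7194)

θ' = -2.0944 + -1.25·0.5 = -2.7194
R = v/ω = 1.75/-1.25 = -1.4000
x' = 4.5 + -1.4000·(sin -2.7194 − sin -2.0944) = 3.8612
y' = 5 − -1.4000·(cos -2.7194 − cos -2.0944) = 4.4229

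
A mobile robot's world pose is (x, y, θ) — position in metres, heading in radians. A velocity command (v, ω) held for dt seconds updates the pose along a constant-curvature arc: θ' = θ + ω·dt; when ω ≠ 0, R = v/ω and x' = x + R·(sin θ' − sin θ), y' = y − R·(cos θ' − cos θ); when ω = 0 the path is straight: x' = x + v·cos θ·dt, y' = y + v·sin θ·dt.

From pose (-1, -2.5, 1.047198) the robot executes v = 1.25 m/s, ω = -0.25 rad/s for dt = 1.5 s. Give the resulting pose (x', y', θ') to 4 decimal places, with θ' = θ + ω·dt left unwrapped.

(0.2166, -1.0877, 0.6722)

θ' = 1.0472 + -0.25·1.5 = 0.6722
R = v/ω = 1.25/-0.25 = -5.0000
x' = -1 + -5.0000·(sin 0.6722 − sin 1.0472) = 0.2166
y' = -2.5 − -5.0000·(cos 0.6722 − cos 1.0472) = -1.0877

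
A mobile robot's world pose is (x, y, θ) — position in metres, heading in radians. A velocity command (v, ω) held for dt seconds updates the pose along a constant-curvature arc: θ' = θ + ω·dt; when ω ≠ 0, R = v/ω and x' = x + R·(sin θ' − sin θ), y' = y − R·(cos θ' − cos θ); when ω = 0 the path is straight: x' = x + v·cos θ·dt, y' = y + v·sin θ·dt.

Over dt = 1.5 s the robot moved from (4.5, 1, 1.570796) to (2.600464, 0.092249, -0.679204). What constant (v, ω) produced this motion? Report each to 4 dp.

v = -1.7500, ω = -1.5000

Δθ = -0.679204 − 1.570796 = -2.250000
ω = Δθ/dt = -2.250000/1.5 = -1.5000
R = Δx/(sin θ' − sin θ) = 1.1667
v = R·ω = 1.1667·-1.5000 = -1.7500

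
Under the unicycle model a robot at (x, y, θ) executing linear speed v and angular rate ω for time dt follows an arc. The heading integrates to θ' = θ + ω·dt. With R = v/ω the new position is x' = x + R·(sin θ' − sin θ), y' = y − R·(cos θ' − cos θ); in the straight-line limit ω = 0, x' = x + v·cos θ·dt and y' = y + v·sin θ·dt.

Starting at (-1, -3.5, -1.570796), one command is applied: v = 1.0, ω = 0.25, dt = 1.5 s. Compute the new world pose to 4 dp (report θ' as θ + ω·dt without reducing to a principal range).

θ' = -1.5708 + 0.25·1.5 = -1.1958
R = v/ω = 1.0/0.25 = 4.0000
x' = -1 + 4.0000·(sin -1.1958 − sin -1.5708) = -0.7220
y' = -3.5 − 4.0000·(cos -1.1958 − cos -1.5708) = -4.9651

(-0.7220, -4.9651, -1.1958)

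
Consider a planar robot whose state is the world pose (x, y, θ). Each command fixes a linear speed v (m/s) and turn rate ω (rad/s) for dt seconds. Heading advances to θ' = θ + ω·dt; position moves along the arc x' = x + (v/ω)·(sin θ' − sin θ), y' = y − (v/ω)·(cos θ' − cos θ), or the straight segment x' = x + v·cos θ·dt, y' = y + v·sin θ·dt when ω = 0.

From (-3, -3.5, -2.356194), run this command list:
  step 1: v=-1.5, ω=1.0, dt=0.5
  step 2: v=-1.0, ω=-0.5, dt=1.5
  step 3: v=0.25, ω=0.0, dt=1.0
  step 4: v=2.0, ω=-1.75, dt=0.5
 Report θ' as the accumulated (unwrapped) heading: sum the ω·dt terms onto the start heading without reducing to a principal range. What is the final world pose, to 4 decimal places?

step 1: θ'=-1.8562 (R=-1.5000) → pose (-2.6213, -2.8616, -1.8562)
step 2: θ'=-2.6062 (R=2.0000) → pose (-1.7226, -1.7046, -2.6062)
step 3: θ'=-2.6062 (straight) → pose (-1.9376, -1.8321, -2.6062)
step 4: θ'=-3.4812 (R=-1.1429) → pose (-2.9014, -1.9268, -3.4812)

(-2.9014, -1.9268, -3.4812)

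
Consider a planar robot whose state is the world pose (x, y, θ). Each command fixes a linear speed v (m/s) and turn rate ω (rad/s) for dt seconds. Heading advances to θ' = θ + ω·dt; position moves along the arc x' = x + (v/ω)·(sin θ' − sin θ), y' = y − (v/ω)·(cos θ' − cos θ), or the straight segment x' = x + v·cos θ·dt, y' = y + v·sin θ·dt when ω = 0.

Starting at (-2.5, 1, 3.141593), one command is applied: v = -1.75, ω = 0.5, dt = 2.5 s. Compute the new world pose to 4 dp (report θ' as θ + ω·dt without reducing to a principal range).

(0.8214, 3.3964, 4.3916)

θ' = 3.1416 + 0.5·2.5 = 4.3916
R = v/ω = -1.75/0.5 = -3.5000
x' = -2.5 + -3.5000·(sin 4.3916 − sin 3.1416) = 0.8214
y' = 1 − -3.5000·(cos 4.3916 − cos 3.1416) = 3.3964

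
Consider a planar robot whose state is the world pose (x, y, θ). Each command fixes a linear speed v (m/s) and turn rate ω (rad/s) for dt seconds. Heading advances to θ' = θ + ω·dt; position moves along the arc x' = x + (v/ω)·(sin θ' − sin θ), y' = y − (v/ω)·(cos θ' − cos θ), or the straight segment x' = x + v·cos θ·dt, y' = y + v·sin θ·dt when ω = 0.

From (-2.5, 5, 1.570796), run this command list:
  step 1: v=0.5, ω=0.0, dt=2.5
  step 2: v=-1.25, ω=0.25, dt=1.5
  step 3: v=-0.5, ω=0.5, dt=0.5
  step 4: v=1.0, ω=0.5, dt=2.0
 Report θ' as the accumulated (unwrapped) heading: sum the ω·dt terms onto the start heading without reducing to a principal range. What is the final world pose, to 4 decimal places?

(-3.7633, 5.0267, 3.1958)

step 1: θ'=1.5708 (straight) → pose (-2.5000, 6.2500, 1.5708)
step 2: θ'=1.9458 (R=-5.0000) → pose (-2.1525, 4.4186, 1.9458)
step 3: θ'=2.1958 (R=-1.0000) → pose (-2.0330, 4.1998, 2.1958)
step 4: θ'=3.1958 (R=2.0000) → pose (-3.7633, 5.0267, 3.1958)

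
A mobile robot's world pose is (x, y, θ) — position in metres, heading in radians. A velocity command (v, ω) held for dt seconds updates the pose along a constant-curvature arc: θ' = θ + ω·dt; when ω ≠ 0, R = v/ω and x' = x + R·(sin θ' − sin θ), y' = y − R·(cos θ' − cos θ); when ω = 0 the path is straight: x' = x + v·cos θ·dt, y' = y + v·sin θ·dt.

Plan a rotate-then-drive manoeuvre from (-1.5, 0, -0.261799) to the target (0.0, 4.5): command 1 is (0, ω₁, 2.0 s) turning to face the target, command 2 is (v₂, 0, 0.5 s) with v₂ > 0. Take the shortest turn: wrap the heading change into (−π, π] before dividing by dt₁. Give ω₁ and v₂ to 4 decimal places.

heading to target = atan2(4.5−0, 0−-1.5) = 1.2490
Δθ = wrap(1.2490 − -0.2618) = 1.5108; ω₁ = Δθ/dt₁ = 0.7554
distance = √((0−-1.5)² + (4.5−0)²) = 4.7434; v₂ = distance/dt₂ = 9.4868

ω₁ = 0.7554, v₂ = 9.4868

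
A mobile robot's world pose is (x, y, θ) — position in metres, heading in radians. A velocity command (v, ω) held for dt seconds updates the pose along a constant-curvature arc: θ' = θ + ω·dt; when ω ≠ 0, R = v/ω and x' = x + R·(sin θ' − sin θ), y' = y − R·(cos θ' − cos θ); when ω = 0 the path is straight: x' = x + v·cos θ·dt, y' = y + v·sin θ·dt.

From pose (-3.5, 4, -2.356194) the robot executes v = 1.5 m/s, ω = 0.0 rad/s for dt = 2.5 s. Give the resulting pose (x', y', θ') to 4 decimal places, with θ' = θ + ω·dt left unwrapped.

(-6.1516, 1.3483, -2.3562)

θ' = -2.3562 + 0.0·2.5 = -2.3562
ω = 0 → straight: x' = -3.5 + 1.5·cos(-2.3562)·2.5 = -6.1516
y' = 4 + 1.5·sin(-2.3562)·2.5 = 1.3483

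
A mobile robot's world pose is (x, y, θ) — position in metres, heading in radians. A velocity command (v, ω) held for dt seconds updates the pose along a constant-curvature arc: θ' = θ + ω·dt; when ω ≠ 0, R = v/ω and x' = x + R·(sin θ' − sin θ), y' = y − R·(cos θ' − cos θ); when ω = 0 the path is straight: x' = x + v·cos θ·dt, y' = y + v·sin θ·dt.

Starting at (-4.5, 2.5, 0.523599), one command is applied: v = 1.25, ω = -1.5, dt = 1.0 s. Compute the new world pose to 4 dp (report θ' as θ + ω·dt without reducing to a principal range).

(-3.3929, 2.2450, -0.9764)

θ' = 0.5236 + -1.5·1.0 = -0.9764
R = v/ω = 1.25/-1.5 = -0.8333
x' = -4.5 + -0.8333·(sin -0.9764 − sin 0.5236) = -3.3929
y' = 2.5 − -0.8333·(cos -0.9764 − cos 0.5236) = 2.2450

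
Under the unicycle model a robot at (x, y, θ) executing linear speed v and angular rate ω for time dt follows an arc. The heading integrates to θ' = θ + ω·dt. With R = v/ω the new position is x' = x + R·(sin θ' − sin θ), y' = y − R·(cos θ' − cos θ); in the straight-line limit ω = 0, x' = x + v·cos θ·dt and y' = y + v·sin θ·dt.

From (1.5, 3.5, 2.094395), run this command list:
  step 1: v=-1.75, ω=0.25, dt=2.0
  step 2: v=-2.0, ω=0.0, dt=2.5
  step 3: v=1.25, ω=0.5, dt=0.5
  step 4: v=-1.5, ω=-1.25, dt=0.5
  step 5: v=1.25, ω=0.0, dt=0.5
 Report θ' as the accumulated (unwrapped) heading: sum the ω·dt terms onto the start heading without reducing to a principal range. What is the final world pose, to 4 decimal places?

(7.8488, -1.2484, 2.2194)

step 1: θ'=2.5944 (R=-7.0000) → pose (3.9201, 1.0221, 2.5944)
step 2: θ'=2.5944 (straight) → pose (8.1900, -1.5794, 2.5944)
step 3: θ'=2.8444 (R=2.5000) → pose (7.6214, -1.3239, 2.8444)
step 4: θ'=2.2194 (R=1.2000) → pose (8.2263, -1.7465, 2.2194)
step 5: θ'=2.2194 (straight) → pose (7.8488, -1.2484, 2.2194)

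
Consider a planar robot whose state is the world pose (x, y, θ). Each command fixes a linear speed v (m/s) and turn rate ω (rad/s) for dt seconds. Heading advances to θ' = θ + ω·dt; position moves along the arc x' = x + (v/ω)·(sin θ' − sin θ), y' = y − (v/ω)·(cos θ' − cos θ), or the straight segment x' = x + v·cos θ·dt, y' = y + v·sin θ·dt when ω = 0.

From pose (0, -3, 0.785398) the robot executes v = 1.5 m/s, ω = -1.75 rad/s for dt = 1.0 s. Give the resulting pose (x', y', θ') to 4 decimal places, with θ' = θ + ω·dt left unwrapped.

(1.3105, -3.1177, -0.9646)

θ' = 0.7854 + -1.75·1.0 = -0.9646
R = v/ω = 1.5/-1.75 = -0.8571
x' = 0 + -0.8571·(sin -0.9646 − sin 0.7854) = 1.3105
y' = -3 − -0.8571·(cos -0.9646 − cos 0.7854) = -3.1177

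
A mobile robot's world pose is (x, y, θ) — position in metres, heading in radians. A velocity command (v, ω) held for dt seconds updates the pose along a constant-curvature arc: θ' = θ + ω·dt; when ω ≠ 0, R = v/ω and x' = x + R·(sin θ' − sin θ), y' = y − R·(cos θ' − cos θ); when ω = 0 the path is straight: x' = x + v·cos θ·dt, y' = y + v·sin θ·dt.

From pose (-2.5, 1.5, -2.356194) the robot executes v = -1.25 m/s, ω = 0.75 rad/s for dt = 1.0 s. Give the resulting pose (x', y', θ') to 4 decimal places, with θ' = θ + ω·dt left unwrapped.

θ' = -2.3562 + 0.75·1.0 = -1.6062
R = v/ω = -1.25/0.75 = -1.6667
x' = -2.5 + -1.6667·(sin -1.6062 − sin -2.3562) = -2.0129
y' = 1.5 − -1.6667·(cos -1.6062 − cos -2.3562) = 2.6195

(-2.0129, 2.6195, -1.6062)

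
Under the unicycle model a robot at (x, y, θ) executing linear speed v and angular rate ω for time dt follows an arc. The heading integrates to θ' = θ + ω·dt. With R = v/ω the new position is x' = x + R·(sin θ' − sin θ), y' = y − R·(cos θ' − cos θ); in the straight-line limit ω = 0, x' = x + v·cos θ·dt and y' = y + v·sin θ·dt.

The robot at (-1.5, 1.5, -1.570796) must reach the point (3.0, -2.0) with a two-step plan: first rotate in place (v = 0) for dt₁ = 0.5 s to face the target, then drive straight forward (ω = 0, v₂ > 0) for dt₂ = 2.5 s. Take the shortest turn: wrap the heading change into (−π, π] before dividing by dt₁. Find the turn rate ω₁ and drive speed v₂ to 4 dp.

ω₁ = 1.8195, v₂ = 2.2804

heading to target = atan2(-2−1.5, 3−-1.5) = -0.6610
Δθ = wrap(-0.6610 − -1.5708) = 0.9098; ω₁ = Δθ/dt₁ = 1.8195
distance = √((3−-1.5)² + (-2−1.5)²) = 5.7009; v₂ = distance/dt₂ = 2.2804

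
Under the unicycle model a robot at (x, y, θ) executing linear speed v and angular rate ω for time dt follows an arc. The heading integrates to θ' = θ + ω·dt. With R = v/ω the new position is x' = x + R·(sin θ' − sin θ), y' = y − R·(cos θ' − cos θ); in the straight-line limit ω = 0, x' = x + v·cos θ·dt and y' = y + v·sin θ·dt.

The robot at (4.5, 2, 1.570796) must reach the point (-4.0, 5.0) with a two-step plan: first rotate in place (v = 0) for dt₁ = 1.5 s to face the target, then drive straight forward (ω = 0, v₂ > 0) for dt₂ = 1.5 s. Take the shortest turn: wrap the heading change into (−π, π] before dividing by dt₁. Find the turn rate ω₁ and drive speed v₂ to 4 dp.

heading to target = atan2(5−2, -4−4.5) = 2.8023
Δθ = wrap(2.8023 − 1.5708) = 1.2315; ω₁ = Δθ/dt₁ = 0.8210
distance = √((-4−4.5)² + (5−2)²) = 9.0139; v₂ = distance/dt₂ = 6.0093

ω₁ = 0.8210, v₂ = 6.0093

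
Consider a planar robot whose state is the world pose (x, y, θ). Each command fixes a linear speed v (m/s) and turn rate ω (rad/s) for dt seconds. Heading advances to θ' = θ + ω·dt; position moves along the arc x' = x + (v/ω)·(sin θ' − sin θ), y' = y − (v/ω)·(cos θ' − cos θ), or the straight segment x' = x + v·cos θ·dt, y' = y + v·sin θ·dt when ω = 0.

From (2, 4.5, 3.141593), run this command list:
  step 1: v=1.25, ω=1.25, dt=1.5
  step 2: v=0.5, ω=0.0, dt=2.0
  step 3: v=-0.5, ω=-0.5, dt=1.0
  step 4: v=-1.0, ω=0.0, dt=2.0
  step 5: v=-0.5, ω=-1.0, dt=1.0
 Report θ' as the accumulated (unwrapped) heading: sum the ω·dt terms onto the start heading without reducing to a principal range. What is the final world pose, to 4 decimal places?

step 1: θ'=5.0166 (R=1.0000) → pose (1.0459, 3.2005, 5.0166)
step 2: θ'=5.0166 (straight) → pose (1.3454, 2.2464, 5.0166)
step 3: θ'=4.5166 (R=1.0000) → pose (1.3186, 2.7405, 4.5166)
step 4: θ'=4.5166 (straight) → pose (1.7077, 4.7022, 4.5166)
step 5: θ'=3.5166 (R=0.5000) → pose (2.0150, 5.0702, 3.5166)

(2.0150, 5.0702, 3.5166)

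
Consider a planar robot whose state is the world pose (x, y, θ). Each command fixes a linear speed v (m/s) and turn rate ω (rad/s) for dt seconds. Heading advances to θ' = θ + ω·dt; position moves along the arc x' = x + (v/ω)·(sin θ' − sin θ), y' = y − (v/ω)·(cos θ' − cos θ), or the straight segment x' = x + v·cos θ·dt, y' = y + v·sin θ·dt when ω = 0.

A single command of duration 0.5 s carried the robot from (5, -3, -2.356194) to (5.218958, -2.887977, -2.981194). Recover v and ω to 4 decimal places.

Δθ = -2.981194 − -2.356194 = -0.625000
ω = Δθ/dt = -0.625000/0.5 = -1.2500
R = Δx/(sin θ' − sin θ) = 0.4000
v = R·ω = 0.4000·-1.2500 = -0.5000

v = -0.5000, ω = -1.2500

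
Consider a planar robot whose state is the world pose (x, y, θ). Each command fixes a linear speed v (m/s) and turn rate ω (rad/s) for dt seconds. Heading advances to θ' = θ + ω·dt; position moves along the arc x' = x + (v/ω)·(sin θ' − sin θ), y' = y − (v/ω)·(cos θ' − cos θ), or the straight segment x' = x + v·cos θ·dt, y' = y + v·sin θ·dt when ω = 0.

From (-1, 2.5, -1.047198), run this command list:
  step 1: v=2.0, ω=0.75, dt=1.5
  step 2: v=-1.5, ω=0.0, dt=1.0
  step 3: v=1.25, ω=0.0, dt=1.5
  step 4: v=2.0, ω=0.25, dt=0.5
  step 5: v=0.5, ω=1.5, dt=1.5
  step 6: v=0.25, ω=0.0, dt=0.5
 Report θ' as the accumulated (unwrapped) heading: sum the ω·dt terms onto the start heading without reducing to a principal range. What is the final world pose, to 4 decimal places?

step 1: θ'=0.0778 (R=2.6667) → pose (1.5167, 1.1747, 0.0778)
step 2: θ'=0.0778 (straight) → pose (0.0212, 1.0581, 0.0778)
step 3: θ'=0.0778 (straight) → pose (1.8905, 1.2039, 0.0778)
step 4: θ'=0.2028 (R=8.0000) → pose (2.8801, 1.3436, 0.2028)
step 5: θ'=2.4528 (R=0.3333) → pose (3.0248, 1.9275, 2.4528)
step 6: θ'=2.4528 (straight) → pose (2.9283, 2.0069, 2.4528)

(2.9283, 2.0069, 2.4528)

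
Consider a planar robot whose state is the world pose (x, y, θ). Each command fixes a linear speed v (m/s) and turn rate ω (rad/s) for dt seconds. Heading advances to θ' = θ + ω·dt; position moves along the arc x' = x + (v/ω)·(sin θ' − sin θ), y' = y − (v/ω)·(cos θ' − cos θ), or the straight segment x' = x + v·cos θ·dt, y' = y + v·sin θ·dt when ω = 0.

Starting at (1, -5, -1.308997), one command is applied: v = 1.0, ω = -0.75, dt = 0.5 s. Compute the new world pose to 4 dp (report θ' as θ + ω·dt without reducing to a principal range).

θ' = -1.3090 + -0.75·0.5 = -1.6840
R = v/ω = 1.0/-0.75 = -1.3333
x' = 1 + -1.3333·(sin -1.6840 − sin -1.3090) = 1.0369
y' = -5 − -1.3333·(cos -1.6840 − cos -1.3090) = -5.4957

(1.0369, -5.4957, -1.6840)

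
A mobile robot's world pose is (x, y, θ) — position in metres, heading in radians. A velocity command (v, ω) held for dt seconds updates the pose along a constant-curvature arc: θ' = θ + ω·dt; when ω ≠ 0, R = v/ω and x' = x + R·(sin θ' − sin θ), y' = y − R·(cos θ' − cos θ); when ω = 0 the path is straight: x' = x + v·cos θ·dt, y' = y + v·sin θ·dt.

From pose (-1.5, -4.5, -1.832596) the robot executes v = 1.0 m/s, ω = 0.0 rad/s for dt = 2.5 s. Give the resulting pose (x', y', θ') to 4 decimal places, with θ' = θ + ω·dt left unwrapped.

(-2.1470, -6.9148, -1.8326)

θ' = -1.8326 + 0.0·2.5 = -1.8326
ω = 0 → straight: x' = -1.5 + 1.0·cos(-1.8326)·2.5 = -2.1470
y' = -4.5 + 1.0·sin(-1.8326)·2.5 = -6.9148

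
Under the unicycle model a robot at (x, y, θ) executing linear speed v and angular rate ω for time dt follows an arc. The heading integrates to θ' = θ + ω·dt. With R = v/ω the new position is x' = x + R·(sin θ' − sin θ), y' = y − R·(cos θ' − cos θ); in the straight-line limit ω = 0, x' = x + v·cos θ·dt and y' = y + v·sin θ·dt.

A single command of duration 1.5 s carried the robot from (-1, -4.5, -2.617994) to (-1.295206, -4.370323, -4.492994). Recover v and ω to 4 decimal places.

v = 0.2500, ω = -1.2500

Δθ = -4.492994 − -2.617994 = -1.875000
ω = Δθ/dt = -1.875000/1.5 = -1.2500
R = Δx/(sin θ' − sin θ) = -0.2000
v = R·ω = -0.2000·-1.2500 = 0.2500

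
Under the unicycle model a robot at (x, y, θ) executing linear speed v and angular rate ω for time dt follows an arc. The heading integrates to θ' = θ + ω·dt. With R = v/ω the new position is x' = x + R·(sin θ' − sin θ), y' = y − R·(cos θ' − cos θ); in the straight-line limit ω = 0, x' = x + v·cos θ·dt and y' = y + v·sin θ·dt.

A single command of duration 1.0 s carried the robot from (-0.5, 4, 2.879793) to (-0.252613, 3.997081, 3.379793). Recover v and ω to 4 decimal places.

Δθ = 3.379793 − 2.879793 = 0.500000
ω = Δθ/dt = 0.500000/1.0 = 0.5000
R = Δx/(sin θ' − sin θ) = -0.5000
v = R·ω = -0.5000·0.5000 = -0.2500

v = -0.2500, ω = 0.5000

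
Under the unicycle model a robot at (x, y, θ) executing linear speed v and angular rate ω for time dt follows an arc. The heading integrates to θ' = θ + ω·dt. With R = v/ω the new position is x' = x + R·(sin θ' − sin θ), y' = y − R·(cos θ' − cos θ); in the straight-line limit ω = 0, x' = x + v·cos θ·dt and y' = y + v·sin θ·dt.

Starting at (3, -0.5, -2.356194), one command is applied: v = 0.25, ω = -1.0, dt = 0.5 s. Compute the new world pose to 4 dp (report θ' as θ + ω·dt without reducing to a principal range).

(2.8936, -0.5631, -2.8562)

θ' = -2.3562 + -1.0·0.5 = -2.8562
R = v/ω = 0.25/-1.0 = -0.2500
x' = 3 + -0.2500·(sin -2.8562 − sin -2.3562) = 2.8936
y' = -0.5 − -0.2500·(cos -2.8562 − cos -2.3562) = -0.5631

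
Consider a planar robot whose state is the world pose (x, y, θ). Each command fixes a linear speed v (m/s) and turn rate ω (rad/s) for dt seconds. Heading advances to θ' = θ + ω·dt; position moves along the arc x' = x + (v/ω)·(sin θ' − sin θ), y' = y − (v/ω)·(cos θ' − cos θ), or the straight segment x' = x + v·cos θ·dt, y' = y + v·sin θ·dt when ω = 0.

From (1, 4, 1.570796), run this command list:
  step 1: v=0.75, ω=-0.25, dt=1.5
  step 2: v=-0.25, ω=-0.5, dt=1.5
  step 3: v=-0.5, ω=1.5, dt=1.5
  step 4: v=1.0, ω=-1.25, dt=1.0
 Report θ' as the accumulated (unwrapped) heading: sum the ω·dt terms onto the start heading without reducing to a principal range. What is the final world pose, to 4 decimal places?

step 1: θ'=1.1958 (R=-3.0000) → pose (1.2085, 5.0988, 1.1958)
step 2: θ'=0.4458 (R=0.5000) → pose (0.9588, 4.8308, 0.4458)
step 3: θ'=2.6958 (R=-0.3333) → pose (0.9588, 4.2293, 2.6958)
step 4: θ'=1.4458 (R=-0.8000) → pose (0.5100, 5.0509, 1.4458)

(0.5100, 5.0509, 1.4458)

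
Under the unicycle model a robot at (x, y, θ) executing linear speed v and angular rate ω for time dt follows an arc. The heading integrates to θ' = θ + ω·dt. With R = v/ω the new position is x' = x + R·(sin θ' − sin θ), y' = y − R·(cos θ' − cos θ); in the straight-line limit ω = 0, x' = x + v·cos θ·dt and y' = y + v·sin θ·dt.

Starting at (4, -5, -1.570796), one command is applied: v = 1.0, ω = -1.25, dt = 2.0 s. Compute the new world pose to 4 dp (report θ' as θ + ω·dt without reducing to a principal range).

(2.5591, -5.4788, -4.0708)

θ' = -1.5708 + -1.25·2.0 = -4.0708
R = v/ω = 1.0/-1.25 = -0.8000
x' = 4 + -0.8000·(sin -4.0708 − sin -1.5708) = 2.5591
y' = -5 − -0.8000·(cos -4.0708 − cos -1.5708) = -5.4788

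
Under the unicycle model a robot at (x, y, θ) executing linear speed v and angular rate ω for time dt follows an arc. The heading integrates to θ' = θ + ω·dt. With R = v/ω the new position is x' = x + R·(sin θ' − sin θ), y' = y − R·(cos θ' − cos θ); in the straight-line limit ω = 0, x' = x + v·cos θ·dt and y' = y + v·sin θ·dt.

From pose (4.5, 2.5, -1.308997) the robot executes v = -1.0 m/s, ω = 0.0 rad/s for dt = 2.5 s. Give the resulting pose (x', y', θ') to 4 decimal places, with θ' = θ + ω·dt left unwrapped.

θ' = -1.3090 + 0.0·2.5 = -1.3090
ω = 0 → straight: x' = 4.5 + -1.0·cos(-1.3090)·2.5 = 3.8530
y' = 2.5 + -1.0·sin(-1.3090)·2.5 = 4.9148

(3.8530, 4.9148, -1.3090)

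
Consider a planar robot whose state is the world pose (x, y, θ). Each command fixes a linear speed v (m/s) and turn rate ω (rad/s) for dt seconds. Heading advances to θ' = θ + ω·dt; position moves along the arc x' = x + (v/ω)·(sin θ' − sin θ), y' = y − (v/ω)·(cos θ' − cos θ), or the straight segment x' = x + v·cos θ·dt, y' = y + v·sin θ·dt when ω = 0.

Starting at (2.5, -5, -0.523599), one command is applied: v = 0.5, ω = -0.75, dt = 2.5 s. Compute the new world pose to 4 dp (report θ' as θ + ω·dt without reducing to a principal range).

(2.6177, -6.0683, -2.3986)

θ' = -0.5236 + -0.75·2.5 = -2.3986
R = v/ω = 0.5/-0.75 = -0.6667
x' = 2.5 + -0.6667·(sin -2.3986 − sin -0.5236) = 2.6177
y' = -5 − -0.6667·(cos -2.3986 − cos -0.5236) = -6.0683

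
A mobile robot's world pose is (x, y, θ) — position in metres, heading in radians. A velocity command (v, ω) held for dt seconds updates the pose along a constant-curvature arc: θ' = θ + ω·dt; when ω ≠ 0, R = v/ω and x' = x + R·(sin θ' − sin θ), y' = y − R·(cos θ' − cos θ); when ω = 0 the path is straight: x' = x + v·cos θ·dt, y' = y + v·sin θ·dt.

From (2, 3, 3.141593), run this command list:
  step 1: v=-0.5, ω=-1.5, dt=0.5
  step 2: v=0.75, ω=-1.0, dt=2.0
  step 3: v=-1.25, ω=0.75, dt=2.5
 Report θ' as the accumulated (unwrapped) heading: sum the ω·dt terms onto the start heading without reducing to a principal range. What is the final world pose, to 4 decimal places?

(1.8091, 1.5437, 2.2666)

step 1: θ'=2.3916 (R=0.3333) → pose (2.2272, 2.9106, 2.3916)
step 2: θ'=0.3916 (R=-0.7500) → pose (2.4522, 4.1526, 0.3916)
step 3: θ'=2.2666 (R=-1.6667) → pose (1.8091, 1.5437, 2.2666)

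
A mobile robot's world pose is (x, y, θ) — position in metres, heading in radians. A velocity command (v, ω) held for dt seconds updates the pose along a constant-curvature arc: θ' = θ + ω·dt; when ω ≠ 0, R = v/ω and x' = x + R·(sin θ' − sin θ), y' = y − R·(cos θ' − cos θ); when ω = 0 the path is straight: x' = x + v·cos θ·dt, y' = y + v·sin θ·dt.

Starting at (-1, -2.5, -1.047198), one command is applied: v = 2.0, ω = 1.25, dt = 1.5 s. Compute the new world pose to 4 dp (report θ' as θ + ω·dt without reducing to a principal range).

(1.5640, -2.7824, 0.8278)

θ' = -1.0472 + 1.25·1.5 = 0.8278
R = v/ω = 2.0/1.25 = 1.6000
x' = -1 + 1.6000·(sin 0.8278 − sin -1.0472) = 1.5640
y' = -2.5 − 1.6000·(cos 0.8278 − cos -1.0472) = -2.7824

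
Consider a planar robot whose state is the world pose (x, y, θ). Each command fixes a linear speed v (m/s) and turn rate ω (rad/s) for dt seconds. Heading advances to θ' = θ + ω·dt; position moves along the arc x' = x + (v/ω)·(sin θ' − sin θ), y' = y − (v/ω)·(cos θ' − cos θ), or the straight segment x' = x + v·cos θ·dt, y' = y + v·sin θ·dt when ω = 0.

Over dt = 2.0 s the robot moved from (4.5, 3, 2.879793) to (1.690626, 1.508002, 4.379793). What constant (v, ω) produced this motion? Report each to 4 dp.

Δθ = 4.379793 − 2.879793 = 1.500000
ω = Δθ/dt = 1.500000/2.0 = 0.7500
R = Δx/(sin θ' − sin θ) = 2.3333
v = R·ω = 2.3333·0.7500 = 1.7500

v = 1.7500, ω = 0.7500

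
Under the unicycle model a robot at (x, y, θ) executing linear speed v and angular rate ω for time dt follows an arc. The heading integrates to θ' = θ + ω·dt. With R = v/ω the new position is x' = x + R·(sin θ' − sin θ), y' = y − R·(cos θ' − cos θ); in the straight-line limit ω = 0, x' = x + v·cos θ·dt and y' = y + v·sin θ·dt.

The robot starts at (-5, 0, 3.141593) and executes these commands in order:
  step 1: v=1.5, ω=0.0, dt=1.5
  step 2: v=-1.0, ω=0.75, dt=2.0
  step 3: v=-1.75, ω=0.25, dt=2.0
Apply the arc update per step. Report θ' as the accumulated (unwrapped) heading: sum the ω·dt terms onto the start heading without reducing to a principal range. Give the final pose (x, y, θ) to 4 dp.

(-6.5374, 4.6472, 5.1416)

step 1: θ'=3.1416 (straight) → pose (-7.2500, 0.0000, 3.1416)
step 2: θ'=4.6416 (R=-1.3333) → pose (-5.9200, 1.2390, 4.6416)
step 3: θ'=5.1416 (R=-7.0000) → pose (-6.5374, 4.6472, 5.1416)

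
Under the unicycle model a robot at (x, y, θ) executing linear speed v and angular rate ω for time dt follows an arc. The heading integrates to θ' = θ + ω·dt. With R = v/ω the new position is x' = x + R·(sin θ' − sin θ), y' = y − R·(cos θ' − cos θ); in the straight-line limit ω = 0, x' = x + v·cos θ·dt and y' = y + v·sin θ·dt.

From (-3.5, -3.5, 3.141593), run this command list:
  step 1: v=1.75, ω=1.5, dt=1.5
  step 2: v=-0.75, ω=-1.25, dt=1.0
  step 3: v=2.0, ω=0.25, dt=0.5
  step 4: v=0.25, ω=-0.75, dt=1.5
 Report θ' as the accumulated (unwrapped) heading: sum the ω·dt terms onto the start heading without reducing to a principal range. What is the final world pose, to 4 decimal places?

step 1: θ'=5.3916 (R=1.1667) → pose (-4.4078, -5.3995, 5.3916)
step 2: θ'=4.1416 (R=0.6000) → pose (-4.4458, -4.6985, 4.1416)
step 3: θ'=4.2666 (R=8.0000) → pose (-4.9322, -5.5715, 4.2666)
step 4: θ'=3.1416 (R=-0.3333) → pose (-5.2329, -5.7611, 3.1416)

(-5.2329, -5.7611, 3.1416)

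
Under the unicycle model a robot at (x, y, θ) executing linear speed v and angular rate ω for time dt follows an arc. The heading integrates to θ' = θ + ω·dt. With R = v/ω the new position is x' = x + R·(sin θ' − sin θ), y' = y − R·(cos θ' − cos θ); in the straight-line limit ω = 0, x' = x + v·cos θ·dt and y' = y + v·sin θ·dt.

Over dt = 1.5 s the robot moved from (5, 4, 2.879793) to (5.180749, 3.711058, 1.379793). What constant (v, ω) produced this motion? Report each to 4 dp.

Δθ = 1.379793 − 2.879793 = -1.500000
ω = Δθ/dt = -1.500000/1.5 = -1.0000
R = −Δy/(cos θ' − cos θ) = 0.2500
v = R·ω = 0.2500·-1.0000 = -0.2500

v = -0.2500, ω = -1.0000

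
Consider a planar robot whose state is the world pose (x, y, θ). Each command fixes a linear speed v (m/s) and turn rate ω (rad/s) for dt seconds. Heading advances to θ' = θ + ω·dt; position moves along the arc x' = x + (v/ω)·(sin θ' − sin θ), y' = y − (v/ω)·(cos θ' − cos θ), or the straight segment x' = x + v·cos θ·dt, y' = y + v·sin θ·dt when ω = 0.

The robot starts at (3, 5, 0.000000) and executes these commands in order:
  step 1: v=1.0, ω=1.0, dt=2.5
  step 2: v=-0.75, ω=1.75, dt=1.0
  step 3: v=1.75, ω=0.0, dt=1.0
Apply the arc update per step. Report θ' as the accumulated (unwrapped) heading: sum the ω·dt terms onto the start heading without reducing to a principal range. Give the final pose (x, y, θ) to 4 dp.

step 1: θ'=2.5000 (R=1.0000) → pose (3.5985, 6.8011, 2.5000)
step 2: θ'=4.2500 (R=-0.4286) → pose (4.2385, 6.9533, 4.2500)
step 3: θ'=4.2500 (straight) → pose (3.4579, 5.3871, 4.2500)

(3.4579, 5.3871, 4.2500)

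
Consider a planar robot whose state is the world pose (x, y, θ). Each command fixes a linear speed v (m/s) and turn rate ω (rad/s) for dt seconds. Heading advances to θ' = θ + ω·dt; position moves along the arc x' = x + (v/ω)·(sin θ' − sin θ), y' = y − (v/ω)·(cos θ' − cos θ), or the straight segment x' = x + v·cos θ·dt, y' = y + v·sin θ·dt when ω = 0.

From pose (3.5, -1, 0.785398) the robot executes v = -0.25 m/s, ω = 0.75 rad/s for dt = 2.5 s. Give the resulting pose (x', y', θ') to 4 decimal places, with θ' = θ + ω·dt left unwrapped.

θ' = 0.7854 + 0.75·2.5 = 2.6604
R = v/ω = -0.25/0.75 = -0.3333
x' = 3.5 + -0.3333·(sin 2.6604 − sin 0.7854) = 3.5814
y' = -1 − -0.3333·(cos 2.6604 − cos 0.7854) = -1.5312

(3.5814, -1.5312, 2.6604)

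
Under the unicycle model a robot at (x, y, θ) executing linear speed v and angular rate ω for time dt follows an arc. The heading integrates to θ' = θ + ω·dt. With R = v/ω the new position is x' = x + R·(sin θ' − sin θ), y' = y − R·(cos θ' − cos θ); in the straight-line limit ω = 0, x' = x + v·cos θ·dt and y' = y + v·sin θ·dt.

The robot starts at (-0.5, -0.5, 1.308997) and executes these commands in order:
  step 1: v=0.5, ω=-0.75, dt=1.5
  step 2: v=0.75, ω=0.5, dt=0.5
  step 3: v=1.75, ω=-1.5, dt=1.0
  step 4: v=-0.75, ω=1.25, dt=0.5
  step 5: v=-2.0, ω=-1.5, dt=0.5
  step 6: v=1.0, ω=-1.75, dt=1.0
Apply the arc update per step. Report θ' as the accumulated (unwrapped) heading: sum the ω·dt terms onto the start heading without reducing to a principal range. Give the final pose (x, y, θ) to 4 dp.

(0.5349, -0.2056, -2.9410)

step 1: θ'=0.1840 (R=-0.6667) → pose (0.0220, -0.0171, 0.1840)
step 2: θ'=0.4340 (R=1.5000) → pose (0.3783, 0.0966, 0.4340)
step 3: θ'=-1.0660 (R=-1.1667) → pose (1.8900, -0.3977, -1.0660)
step 4: θ'=-0.4410 (R=-0.6000) → pose (1.6210, -0.1452, -0.4410)
step 5: θ'=-1.1910 (R=1.3333) → pose (0.9518, 0.5662, -1.1910)
step 6: θ'=-2.9410 (R=-0.5714) → pose (0.5349, -0.2056, -2.9410)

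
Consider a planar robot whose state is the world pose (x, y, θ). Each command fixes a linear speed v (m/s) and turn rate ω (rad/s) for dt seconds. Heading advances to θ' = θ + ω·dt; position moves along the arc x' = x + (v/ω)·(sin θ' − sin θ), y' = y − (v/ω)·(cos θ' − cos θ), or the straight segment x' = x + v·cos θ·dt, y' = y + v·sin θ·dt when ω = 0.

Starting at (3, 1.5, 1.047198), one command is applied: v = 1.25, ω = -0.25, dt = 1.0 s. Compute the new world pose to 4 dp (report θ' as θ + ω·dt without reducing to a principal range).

θ' = 1.0472 + -0.25·1.0 = 0.7972
R = v/ω = 1.25/-0.25 = -5.0000
x' = 3 + -5.0000·(sin 0.7972 − sin 1.0472) = 3.7531
y' = 1.5 − -5.0000·(cos 0.7972 − cos 1.0472) = 2.4936

(3.7531, 2.4936, 0.7972)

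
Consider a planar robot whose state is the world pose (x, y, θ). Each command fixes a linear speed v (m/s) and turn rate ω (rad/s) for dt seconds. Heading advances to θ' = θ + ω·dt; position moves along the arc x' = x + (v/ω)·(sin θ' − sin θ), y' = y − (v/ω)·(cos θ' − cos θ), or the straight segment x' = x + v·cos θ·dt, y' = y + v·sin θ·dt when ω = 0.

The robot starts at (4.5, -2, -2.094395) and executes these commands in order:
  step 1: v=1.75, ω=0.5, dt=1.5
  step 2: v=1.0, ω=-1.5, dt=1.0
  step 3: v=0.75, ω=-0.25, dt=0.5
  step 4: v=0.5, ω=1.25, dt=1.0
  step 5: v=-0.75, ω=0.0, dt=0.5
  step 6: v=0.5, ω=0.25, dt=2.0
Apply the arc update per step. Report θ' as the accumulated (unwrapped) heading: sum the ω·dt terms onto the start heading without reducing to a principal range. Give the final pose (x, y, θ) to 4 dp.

(3.1301, -6.3584, -1.2194)

step 1: θ'=-1.3444 (R=3.5000) → pose (4.1204, -4.5357, -1.3444)
step 2: θ'=-2.8444 (R=-0.6667) → pose (3.6660, -5.3227, -2.8444)
step 3: θ'=-2.9694 (R=-3.0000) → pose (3.3015, -5.4099, -2.9694)
step 4: θ'=-1.7194 (R=0.4000) → pose (2.9744, -5.7448, -1.7194)
step 5: θ'=-1.7194 (straight) → pose (3.0300, -5.3739, -1.7194)
step 6: θ'=-1.2194 (R=2.0000) → pose (3.1301, -6.3584, -1.2194)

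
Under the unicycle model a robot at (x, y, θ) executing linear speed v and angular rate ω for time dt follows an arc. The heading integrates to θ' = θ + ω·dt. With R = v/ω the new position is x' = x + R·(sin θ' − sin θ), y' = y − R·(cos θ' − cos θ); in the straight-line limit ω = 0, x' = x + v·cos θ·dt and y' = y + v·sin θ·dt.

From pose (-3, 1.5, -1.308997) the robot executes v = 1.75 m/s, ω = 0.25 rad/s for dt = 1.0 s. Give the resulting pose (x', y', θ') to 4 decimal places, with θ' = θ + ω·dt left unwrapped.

θ' = -1.3090 + 0.25·1.0 = -1.0590
R = v/ω = 1.75/0.25 = 7.0000
x' = -3 + 7.0000·(sin -1.0590 − sin -1.3090) = -2.3416
y' = 1.5 − 7.0000·(cos -1.0590 − cos -1.3090) = -0.1165

(-2.3416, -0.1165, -1.0590)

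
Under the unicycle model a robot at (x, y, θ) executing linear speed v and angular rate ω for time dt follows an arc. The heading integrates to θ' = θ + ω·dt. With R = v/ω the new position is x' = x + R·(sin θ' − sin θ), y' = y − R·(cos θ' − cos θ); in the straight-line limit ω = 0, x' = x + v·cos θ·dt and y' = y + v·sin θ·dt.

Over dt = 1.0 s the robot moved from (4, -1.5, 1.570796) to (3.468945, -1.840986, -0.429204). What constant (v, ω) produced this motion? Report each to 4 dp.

v = -0.7500, ω = -2.0000

Δθ = -0.429204 − 1.570796 = -2.000000
ω = Δθ/dt = -2.000000/1.0 = -2.0000
R = Δx/(sin θ' − sin θ) = 0.3750
v = R·ω = 0.3750·-2.0000 = -0.7500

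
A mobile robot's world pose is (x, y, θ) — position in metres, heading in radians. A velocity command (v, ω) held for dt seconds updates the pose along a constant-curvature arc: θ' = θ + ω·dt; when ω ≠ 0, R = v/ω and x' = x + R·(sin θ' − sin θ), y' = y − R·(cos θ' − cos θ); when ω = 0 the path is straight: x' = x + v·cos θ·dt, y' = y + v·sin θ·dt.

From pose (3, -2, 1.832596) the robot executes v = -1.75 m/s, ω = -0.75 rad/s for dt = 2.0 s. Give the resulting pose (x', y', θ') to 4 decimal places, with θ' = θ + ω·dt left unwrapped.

(1.5080, -4.8094, 0.3326)

θ' = 1.8326 + -0.75·2.0 = 0.3326
R = v/ω = -1.75/-0.75 = 2.3333
x' = 3 + 2.3333·(sin 0.3326 − sin 1.8326) = 1.5080
y' = -2 − 2.3333·(cos 0.3326 − cos 1.8326) = -4.8094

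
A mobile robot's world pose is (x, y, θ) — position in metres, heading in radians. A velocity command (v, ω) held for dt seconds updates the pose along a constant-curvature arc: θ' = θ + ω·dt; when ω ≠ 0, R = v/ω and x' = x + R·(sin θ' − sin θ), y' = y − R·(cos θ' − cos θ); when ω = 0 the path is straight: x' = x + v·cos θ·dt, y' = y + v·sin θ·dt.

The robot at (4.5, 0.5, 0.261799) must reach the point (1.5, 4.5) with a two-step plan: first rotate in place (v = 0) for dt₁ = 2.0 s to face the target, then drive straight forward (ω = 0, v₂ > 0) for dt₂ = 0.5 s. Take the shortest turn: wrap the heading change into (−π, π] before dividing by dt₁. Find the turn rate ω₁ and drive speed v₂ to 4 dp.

ω₁ = 0.9762, v₂ = 10.0000

heading to target = atan2(4.5−0.5, 1.5−4.5) = 2.2143
Δθ = wrap(2.2143 − 0.2618) = 1.9525; ω₁ = Δθ/dt₁ = 0.9762
distance = √((1.5−4.5)² + (4.5−0.5)²) = 5.0000; v₂ = distance/dt₂ = 10.0000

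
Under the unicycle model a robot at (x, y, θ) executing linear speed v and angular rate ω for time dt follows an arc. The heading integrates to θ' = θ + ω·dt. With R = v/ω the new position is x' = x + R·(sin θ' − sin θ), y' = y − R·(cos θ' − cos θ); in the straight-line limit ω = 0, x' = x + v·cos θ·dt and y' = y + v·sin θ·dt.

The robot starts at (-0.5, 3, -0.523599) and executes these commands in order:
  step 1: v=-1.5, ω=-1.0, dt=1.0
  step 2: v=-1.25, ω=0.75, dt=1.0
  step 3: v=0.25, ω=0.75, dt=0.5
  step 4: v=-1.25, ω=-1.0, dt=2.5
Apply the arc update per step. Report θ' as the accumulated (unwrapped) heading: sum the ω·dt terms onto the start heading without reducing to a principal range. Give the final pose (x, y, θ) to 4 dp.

(-1.4607, 7.6385, -2.8986)

step 1: θ'=-1.5236 (R=1.5000) → pose (-1.2483, 4.2283, -1.5236)
step 2: θ'=-0.7736 (R=-1.6667) → pose (-1.7486, 5.3420, -0.7736)
step 3: θ'=-0.3986 (R=0.3333) → pose (-1.6451, 5.2732, -0.3986)
step 4: θ'=-2.8986 (R=1.2500) → pose (-1.4607, 7.6385, -2.8986)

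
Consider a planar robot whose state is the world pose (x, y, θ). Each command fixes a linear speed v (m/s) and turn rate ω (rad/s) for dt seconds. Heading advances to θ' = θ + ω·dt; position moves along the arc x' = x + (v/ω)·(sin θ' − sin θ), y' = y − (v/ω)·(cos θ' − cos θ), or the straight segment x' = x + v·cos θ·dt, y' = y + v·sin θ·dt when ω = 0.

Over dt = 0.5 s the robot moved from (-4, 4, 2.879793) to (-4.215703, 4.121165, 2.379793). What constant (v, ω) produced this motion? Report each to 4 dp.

v = 0.5000, ω = -1.0000

Δθ = 2.379793 − 2.879793 = -0.500000
ω = Δθ/dt = -0.500000/0.5 = -1.0000
R = Δx/(sin θ' − sin θ) = -0.5000
v = R·ω = -0.5000·-1.0000 = 0.5000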